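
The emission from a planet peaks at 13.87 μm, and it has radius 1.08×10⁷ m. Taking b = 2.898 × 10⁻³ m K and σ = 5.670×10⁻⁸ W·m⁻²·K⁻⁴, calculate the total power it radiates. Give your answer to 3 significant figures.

P ≈ 1.58×10¹⁷ W

Wien's law: T = b/λ_max = 2.898×10⁻³/1.387×10⁻⁵ = 208.940 K.
Surface area A = 4πR² = 4π(1.08×10⁷ m)² = 1.46574×10¹⁵ m².
Then P = σAT⁴ = 5.670×10⁻⁸×1.46574×10¹⁵×(208.940)⁴ = 1.58×10¹⁷ W.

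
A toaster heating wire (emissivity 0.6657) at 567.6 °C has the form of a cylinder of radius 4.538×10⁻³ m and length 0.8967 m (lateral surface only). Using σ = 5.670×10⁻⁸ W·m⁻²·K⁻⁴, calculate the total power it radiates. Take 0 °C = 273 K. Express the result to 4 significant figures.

P ≈ 481.8 W

T = 567.6 °C + 273 = 840.6 K.
Lateral area A = 2πrL = 2π×4.538×10⁻³×0.8967 = 0.0255677 m².
P = εσAT⁴ = 0.6657 × 5.670×10⁻⁸ × 0.0255677 × (840.6)⁴ = 481.8 W.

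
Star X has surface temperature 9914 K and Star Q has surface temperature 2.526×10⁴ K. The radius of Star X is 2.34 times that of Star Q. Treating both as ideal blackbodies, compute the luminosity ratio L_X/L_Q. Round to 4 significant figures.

L_X/L_Q ≈ 0.1299

L ∝ R²T⁴, so L_X/L_Q = (R_X/R_Q)²(T_X/T_Q)⁴ = (2.34)² × (9914/2.526×10⁴)⁴ = 5.4756 × 0.0237281 = 0.1299.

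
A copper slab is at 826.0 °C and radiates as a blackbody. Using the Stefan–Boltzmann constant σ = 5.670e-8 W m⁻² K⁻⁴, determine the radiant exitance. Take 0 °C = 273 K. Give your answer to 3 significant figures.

I ≈ 8.27×10⁴ W/m²

T = 826.0 °C + 273 = 1099.0 K.
Stefan–Boltzmann: I = σT⁴ = 5.670×10⁻⁸ × (1099.0)⁴ = 8.27×10⁴ W/m².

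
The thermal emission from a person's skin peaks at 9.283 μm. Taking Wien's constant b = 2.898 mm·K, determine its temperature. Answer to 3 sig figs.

T ≈ 312 K

Wien's law gives T = b/λ_max = (2.898×10⁻³ m·K)/(9.283×10⁻⁶ m) = 312 K.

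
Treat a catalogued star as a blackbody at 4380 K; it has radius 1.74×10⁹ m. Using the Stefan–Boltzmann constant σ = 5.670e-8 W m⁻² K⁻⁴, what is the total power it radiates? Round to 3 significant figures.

P ≈ 7.94×10²⁶ W

Surface area A = 4πR² = 4π(1.74×10⁹ m)² = 3.80459×10¹⁹ m².
P = σAT⁴ = 5.670×10⁻⁸ × 3.80459×10¹⁹ × (4380)⁴ = 7.94×10²⁶ W.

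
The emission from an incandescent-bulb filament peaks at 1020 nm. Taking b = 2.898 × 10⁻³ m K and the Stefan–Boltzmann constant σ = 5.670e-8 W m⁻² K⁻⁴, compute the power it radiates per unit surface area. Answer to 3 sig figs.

Wien's law: T = b/λ_max = 2.898×10⁻³/1.020×10⁻⁶ = 2841.18 K.
Then I = σT⁴ = 5.670×10⁻⁸×(2841.18)⁴ = 3.69×10⁶ W/m².

I ≈ 3.69×10⁶ W/m²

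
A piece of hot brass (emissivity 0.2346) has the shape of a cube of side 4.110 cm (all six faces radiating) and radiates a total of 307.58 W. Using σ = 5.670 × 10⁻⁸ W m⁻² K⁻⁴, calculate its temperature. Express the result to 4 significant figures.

Area A = 6s² = 6×(0.04110 m)² = 0.0101353 m².
P = εσAT⁴ ⇒ T = (P/(εσA))^(1/4) = (307.58/(0.2346×5.670×10⁻⁸×0.0101353))^(1/4) = 1229 K.

T ≈ 1229 K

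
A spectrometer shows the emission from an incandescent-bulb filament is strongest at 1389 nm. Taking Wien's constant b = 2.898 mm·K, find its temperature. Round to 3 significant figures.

Wien's law gives T = b/λ_max = (2.898×10⁻³ m·K)/(1.389×10⁻⁶ m) = 2.09×10³ K.

T ≈ 2.09×10³ K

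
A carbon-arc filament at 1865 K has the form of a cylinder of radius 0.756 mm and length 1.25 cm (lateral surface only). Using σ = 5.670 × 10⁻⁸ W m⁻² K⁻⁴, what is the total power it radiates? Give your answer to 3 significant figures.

Lateral area A = 2πrL = 2π×7.56×10⁻⁴×0.0125 = 5.93761×10⁻⁵ m².
P = σAT⁴ = 5.670×10⁻⁸ × 5.93761×10⁻⁵ × (1865)⁴ = 40.7 W.

P ≈ 40.7 W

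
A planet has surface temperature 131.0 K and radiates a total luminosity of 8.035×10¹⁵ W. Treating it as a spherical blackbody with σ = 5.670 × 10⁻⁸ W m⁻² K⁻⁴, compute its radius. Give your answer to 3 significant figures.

R ≈ 6.19×10⁶ m

L = 4πR²σT⁴ ⇒ R = √(L/(4πσT⁴)).
σT⁴ = 16.6981 W/m², so R = √(8.035×10¹⁵/(4π×16.6981)) = 6.19×10⁶ m.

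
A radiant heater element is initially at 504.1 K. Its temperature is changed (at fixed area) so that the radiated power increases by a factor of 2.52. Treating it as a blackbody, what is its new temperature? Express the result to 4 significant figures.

T₂ ≈ 635.1 K

P ∝ T⁴, so T₂/T₁ = (P₂/P₁)^(1/4) = (2.52)^(1/4) = 1.25994.
T₂ = 504.1 × 1.25994 = 635.1 K.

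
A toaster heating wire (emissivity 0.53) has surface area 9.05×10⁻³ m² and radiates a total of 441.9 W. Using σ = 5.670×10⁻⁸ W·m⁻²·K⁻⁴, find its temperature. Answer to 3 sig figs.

T ≈ 1.13×10³ K

Area A = 9.05×10⁻³ m².
P = εσAT⁴ ⇒ T = (P/(εσA))^(1/4) = (441.9/(0.53×5.670×10⁻⁸×9.05×10⁻³))^(1/4) = 1.13×10³ K.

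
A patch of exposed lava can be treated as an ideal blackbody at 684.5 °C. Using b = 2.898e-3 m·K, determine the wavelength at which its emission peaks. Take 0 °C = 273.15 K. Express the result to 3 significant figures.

λ_max ≈ 3.03 μm

T = 684.5 °C + 273.15 = 957.65 K.
Wien's displacement law: λ_max = b/T = (2.898×10⁻³ m·K)/(957.65 K) = 3.026×10⁻⁶ m.
That is 3.03 μm, in the infrared range.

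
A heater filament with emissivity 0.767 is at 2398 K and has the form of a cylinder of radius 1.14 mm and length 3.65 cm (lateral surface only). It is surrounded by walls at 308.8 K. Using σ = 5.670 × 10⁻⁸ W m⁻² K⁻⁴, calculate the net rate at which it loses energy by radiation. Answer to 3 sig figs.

Lateral area A = 2πrL = 2π×1.14×10⁻³×0.0365 = 2.61443×10⁻⁴ m².
Net radiated power P_net = εσA(T⁴ − T₀⁴) = 0.767×5.670×10⁻⁸×2.61443×10⁻⁴×(2398⁴ − 308.8⁴).
T⁴ − T₀⁴ = 3.30671×10¹³ − 9.09304×10⁹ = 3.30580×10¹³ K⁴, so P_net = 376 W.

Net loss ≈ 376 W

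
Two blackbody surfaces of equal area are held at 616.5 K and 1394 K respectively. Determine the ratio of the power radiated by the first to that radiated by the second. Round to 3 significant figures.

P₁/P₂ ≈ 0.0383

With equal areas, P₁/P₂ = (T₁/T₂)⁴ = (616.5/1394)⁴ = 0.0383.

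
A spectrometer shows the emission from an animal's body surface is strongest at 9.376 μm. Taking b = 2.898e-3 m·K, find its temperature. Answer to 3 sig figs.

T ≈ 309 K

Wien's law gives T = b/λ_max = (2.898×10⁻³ m·K)/(9.376×10⁻⁶ m) = 309 K.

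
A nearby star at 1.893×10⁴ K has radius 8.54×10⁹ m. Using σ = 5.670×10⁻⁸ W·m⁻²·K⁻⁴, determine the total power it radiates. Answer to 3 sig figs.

Surface area A = 4πR² = 4π(8.54×10⁹ m)² = 9.16486×10²⁰ m².
P = σAT⁴ = 5.670×10⁻⁸ × 9.16486×10²⁰ × (1.893×10⁴)⁴ = 6.67×10³⁰ W.

P ≈ 6.67×10³⁰ W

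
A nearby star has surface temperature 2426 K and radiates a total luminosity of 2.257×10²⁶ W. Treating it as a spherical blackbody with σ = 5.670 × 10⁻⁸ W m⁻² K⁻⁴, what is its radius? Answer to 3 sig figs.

R ≈ 3.02×10⁹ m

L = 4πR²σT⁴ ⇒ R = √(L/(4πσT⁴)).
σT⁴ = 1.96402×10⁶ W/m², so R = √(2.257×10²⁶/(4π×1.96402×10⁶)) = 3.02×10⁹ m.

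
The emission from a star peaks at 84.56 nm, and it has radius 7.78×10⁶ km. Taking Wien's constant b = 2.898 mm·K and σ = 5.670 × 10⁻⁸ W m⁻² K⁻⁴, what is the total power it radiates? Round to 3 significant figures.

P ≈ 5.95×10³¹ W

Wien's law: T = b/λ_max = 2.898×10⁻³/8.456×10⁻⁸ = 34271.5 K.
Surface area A = 4πR² = 4π(7.78×10⁹ m)² = 7.60622×10²⁰ m².
Then P = σAT⁴ = 5.670×10⁻⁸×7.60622×10²⁰×(34271.5)⁴ = 5.95×10³¹ W.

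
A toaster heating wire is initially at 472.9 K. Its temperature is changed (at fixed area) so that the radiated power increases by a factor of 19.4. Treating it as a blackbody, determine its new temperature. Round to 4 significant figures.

T₂ ≈ 992.5 K

P ∝ T⁴, so T₂/T₁ = (P₂/P₁)^(1/4) = (19.4)^(1/4) = 2.09870.
T₂ = 472.9 × 2.09870 = 992.5 K.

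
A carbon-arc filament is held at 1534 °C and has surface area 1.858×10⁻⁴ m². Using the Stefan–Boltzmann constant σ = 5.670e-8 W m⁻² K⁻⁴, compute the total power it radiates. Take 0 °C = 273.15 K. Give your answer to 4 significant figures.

T = 1534 °C + 273.15 = 1807.15 K.
Area A = 1.858×10⁻⁴ m².
P = σAT⁴ = 5.670×10⁻⁸ × 1.858×10⁻⁴ × (1807.15)⁴ = 112.4 W.

P ≈ 112.4 W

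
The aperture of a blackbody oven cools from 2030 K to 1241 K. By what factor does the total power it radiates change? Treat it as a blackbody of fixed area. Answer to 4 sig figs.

P ∝ T⁴, so P₂/P₁ = (T₂/T₁)⁴ = (1241/2030)⁴ = (0.611330)⁴ = 0.1397.

P₂/P₁ ≈ 0.1397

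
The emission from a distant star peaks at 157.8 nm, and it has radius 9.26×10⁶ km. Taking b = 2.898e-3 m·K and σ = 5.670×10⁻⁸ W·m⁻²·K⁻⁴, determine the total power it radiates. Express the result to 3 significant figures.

Wien's law: T = b/λ_max = 2.898×10⁻³/1.578×10⁻⁷ = 18365.0 K.
Surface area A = 4πR² = 4π(9.26×10⁹ m)² = 1.07754×10²¹ m².
Then P = σAT⁴ = 5.670×10⁻⁸×1.07754×10²¹×(18365.0)⁴ = 6.95×10³⁰ W.

P ≈ 6.95×10³⁰ W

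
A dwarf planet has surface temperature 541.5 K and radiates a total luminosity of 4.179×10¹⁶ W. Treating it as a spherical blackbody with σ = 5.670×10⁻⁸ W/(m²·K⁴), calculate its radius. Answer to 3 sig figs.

R ≈ 8.26×10⁵ m

L = 4πR²σT⁴ ⇒ R = √(L/(4πσT⁴)).
σT⁴ = 4875.03 W/m², so R = √(4.179×10¹⁶/(4π×4875.03)) = 8.26×10⁵ m.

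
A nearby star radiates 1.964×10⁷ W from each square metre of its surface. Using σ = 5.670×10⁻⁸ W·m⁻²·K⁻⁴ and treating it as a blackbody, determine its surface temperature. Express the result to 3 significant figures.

I = σT⁴, so T = (I/σ)^(1/4) = (1.964×10⁷/(5.670×10⁻⁸))^(1/4) = 4.31×10³ K.

T ≈ 4.31×10³ K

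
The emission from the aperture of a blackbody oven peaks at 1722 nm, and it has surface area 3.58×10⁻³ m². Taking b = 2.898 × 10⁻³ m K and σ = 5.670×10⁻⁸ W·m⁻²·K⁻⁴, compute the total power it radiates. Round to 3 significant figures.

Wien's law: T = b/λ_max = 2.898×10⁻³/1.722×10⁻⁶ = 1682.93 K.
Area A = 3.58×10⁻³ m².
Then P = σAT⁴ = 5.670×10⁻⁸×3.58×10⁻³×(1682.93)⁴ = 1.63×10³ W.

P ≈ 1.63×10³ W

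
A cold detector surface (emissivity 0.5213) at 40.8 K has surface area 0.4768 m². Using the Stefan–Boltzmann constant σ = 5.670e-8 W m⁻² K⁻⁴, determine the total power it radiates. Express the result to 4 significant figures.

P ≈ 0.03905 W

Area A = 0.4768 m².
P = εσAT⁴ = 0.5213 × 5.670×10⁻⁸ × 0.4768 × (40.8)⁴ = 0.03905 W.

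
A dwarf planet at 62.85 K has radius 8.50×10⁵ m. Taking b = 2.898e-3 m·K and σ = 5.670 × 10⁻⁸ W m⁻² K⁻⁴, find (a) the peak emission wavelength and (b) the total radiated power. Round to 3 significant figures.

(a) λ_max = b/T = 2.898×10⁻³/62.85 = 4.611×10⁻⁵ m = 46.1 μm.
Surface area A = 4πR² = 4π(8.50×10⁵ m)² = 9.07920×10¹² m².
(b) P = σAT⁴ = 5.670×10⁻⁸×9.07920×10¹²×(62.85)⁴ = 8.03×10¹² W.

λ_max ≈ 46.1 μm; P ≈ 8.03×10¹² W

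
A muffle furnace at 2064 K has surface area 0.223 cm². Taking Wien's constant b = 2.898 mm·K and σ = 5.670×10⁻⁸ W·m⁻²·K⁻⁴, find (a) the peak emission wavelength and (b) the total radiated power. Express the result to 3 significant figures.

(a) λ_max = b/T = 2.898×10⁻³/2064 = 1.404×10⁻⁶ m = 1.40 μm.
Area A = 0.223 cm² = 2.23×10⁻⁵ m².
(b) P = σAT⁴ = 5.670×10⁻⁸×2.23×10⁻⁵×(2064)⁴ = 22.9 W.

λ_max ≈ 1.40 μm; P ≈ 22.9 W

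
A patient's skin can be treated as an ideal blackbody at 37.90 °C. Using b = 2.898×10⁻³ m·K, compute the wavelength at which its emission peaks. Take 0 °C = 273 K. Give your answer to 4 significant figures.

λ_max ≈ 9.321 μm

T = 37.90 °C + 273 = 310.90 K.
Wien's displacement law: λ_max = b/T = (2.898×10⁻³ m·K)/(310.90 K) = 9.3213×10⁻⁶ m.
That is 9.321 μm, in the infrared range.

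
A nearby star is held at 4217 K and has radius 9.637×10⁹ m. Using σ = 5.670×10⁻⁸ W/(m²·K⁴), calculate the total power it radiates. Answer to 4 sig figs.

P ≈ 2.093×10²⁸ W

Surface area A = 4πR² = 4π(9.637×10⁹ m)² = 1.16706×10²¹ m².
P = σAT⁴ = 5.670×10⁻⁸ × 1.16706×10²¹ × (4217)⁴ = 2.093×10²⁸ W.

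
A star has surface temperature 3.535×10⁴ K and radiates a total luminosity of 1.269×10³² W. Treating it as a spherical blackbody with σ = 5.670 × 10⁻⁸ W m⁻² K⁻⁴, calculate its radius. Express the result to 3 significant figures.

L = 4πR²σT⁴ ⇒ R = √(L/(4πσT⁴)).
σT⁴ = 8.85402×10¹⁰ W/m², so R = √(1.269×10³²/(4π×8.85402×10¹⁰)) = 1.07×10¹⁰ m.

R ≈ 1.07×10¹⁰ m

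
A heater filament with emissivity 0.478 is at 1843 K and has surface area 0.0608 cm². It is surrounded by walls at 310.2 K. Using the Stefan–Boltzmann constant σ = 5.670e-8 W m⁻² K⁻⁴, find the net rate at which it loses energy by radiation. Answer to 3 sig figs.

Area A = 0.0608 cm² = 6.08×10⁻⁶ m².
Net radiated power P_net = εσA(T⁴ − T₀⁴) = 0.478×5.670×10⁻⁸×6.08×10⁻⁶×(1843⁴ − 310.2⁴).
T⁴ − T₀⁴ = 1.15372×10¹³ − 9.25907×10⁹ = 1.15279×10¹³ K⁴, so P_net = 1.90 W.

Net loss ≈ 1.90 W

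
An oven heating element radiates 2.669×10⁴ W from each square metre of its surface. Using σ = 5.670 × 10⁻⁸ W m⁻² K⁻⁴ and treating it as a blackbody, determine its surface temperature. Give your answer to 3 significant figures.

I = σT⁴, so T = (I/σ)^(1/4) = (2.669×10⁴/(5.670×10⁻⁸))^(1/4) = 828 K.

T ≈ 828 K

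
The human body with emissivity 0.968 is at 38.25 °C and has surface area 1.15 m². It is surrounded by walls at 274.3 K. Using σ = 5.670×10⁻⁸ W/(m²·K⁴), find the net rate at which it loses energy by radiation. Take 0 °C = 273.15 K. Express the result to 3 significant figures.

T = 38.25 °C + 273.15 = 311.40 K.
Area A = 1.15 m².
Net radiated power P_net = εσA(T⁴ − T₀⁴) = 0.968×5.670×10⁻⁸×1.15×(311.40⁴ − 274.3⁴).
T⁴ − T₀⁴ = 9.40317×10⁹ − 5.66113×10⁹ = 3.74204×10⁹ K⁴, so P_net = 236 W.

Net loss ≈ 236 W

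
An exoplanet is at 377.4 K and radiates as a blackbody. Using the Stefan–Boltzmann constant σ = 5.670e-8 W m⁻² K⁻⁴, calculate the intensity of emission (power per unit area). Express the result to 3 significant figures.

Stefan–Boltzmann: I = σT⁴ = 5.670×10⁻⁸ × (377.4)⁴ = 1.15×10³ W/m².

I ≈ 1.15×10³ W/m²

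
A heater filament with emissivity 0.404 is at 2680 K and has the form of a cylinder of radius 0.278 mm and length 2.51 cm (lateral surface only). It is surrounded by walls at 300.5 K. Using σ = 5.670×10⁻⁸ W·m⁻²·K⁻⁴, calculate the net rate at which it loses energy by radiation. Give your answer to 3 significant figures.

Lateral area A = 2πrL = 2π×2.78×10⁻⁴×0.0251 = 4.38428×10⁻⁵ m².
Net radiated power P_net = εσA(T⁴ − T₀⁴) = 0.404×5.670×10⁻⁸×4.38428×10⁻⁵×(2680⁴ − 300.5⁴).
T⁴ − T₀⁴ = 5.15869×10¹³ − 8.15414×10⁹ = 5.15787×10¹³ K⁴, so P_net = 51.8 W.

Net loss ≈ 51.8 W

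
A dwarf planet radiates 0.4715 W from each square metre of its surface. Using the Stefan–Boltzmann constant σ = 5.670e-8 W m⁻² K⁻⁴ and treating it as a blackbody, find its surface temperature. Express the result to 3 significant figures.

T ≈ 53.7 K

I = σT⁴, so T = (I/σ)^(1/4) = (0.4715/(5.670×10⁻⁸))^(1/4) = 53.7 K.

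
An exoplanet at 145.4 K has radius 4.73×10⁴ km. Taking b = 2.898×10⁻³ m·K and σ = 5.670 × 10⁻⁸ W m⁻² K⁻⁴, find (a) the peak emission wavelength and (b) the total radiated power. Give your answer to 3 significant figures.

λ_max ≈ 19.9 μm; P ≈ 7.12×10¹⁷ W

(a) λ_max = b/T = 2.898×10⁻³/145.4 = 1.993×10⁻⁵ m = 19.9 μm.
Surface area A = 4πR² = 4π(4.73×10⁷ m)² = 2.81146×10¹⁶ m².
(b) P = σAT⁴ = 5.670×10⁻⁸×2.81146×10¹⁶×(145.4)⁴ = 7.12×10¹⁷ W.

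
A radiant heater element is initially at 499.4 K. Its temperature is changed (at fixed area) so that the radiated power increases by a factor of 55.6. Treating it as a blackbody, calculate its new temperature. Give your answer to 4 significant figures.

T₂ ≈ 1364 K

P ∝ T⁴, so T₂/T₁ = (P₂/P₁)^(1/4) = (55.6)^(1/4) = 2.73067.
T₂ = 499.4 × 2.73067 = 1364 K.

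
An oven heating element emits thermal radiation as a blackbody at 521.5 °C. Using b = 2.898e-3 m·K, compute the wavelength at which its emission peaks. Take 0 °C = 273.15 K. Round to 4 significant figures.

λ_max ≈ 3.647 μm

T = 521.5 °C + 273.15 = 794.65 K.
Wien's displacement law: λ_max = b/T = (2.898×10⁻³ m·K)/(794.65 K) = 3.6469×10⁻⁶ m.
That is 3.647 μm, in the infrared range.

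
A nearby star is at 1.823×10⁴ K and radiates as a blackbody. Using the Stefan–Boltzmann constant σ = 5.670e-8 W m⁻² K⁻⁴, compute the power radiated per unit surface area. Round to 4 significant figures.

I ≈ 6.262×10⁹ W/m²

Stefan–Boltzmann: I = σT⁴ = 5.670×10⁻⁸ × (1.823×10⁴)⁴ = 6.262×10⁹ W/m².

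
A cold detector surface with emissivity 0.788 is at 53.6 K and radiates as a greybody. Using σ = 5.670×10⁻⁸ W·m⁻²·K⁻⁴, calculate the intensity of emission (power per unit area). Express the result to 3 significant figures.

I ≈ 0.369 W/m²

Stefan–Boltzmann: I = εσT⁴ = 0.788 × 5.670×10⁻⁸ × (53.6)⁴ = 0.369 W/m².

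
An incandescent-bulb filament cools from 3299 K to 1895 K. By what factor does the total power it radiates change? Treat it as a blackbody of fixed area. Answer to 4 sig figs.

P₂/P₁ ≈ 0.1089

P ∝ T⁴, so P₂/P₁ = (T₂/T₁)⁴ = (1895/3299)⁴ = (0.574416)⁴ = 0.1089.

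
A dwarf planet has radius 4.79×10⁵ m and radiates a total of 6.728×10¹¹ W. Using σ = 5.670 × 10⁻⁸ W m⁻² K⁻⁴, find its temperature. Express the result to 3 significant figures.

T ≈ 45.0 K

Surface area A = 4πR² = 4π(4.79×10⁵ m)² = 2.88324×10¹² m².
P = σAT⁴ ⇒ T = (P/(σA))^(1/4) = (6.728×10¹¹/(5.670×10⁻⁸×2.88324×10¹²))^(1/4) = 45.0 K.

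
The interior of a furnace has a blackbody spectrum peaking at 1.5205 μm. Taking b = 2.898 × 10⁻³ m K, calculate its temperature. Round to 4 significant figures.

T ≈ 1906 K

Wien's law gives T = b/λ_max = (2.898×10⁻³ m·K)/(1.5205×10⁻⁶ m) = 1906 K.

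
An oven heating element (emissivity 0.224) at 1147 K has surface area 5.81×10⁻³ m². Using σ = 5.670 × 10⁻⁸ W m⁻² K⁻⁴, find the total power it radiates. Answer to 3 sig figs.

Area A = 5.81×10⁻³ m².
P = εσAT⁴ = 0.224 × 5.670×10⁻⁸ × 5.81×10⁻³ × (1147)⁴ = 128 W.

P ≈ 128 W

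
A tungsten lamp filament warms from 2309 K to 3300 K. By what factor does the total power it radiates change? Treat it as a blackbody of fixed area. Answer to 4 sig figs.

P ∝ T⁴, so P₂/P₁ = (T₂/T₁)⁴ = (3300/2309)⁴ = (1.42919)⁴ = 4.172.

P₂/P₁ ≈ 4.172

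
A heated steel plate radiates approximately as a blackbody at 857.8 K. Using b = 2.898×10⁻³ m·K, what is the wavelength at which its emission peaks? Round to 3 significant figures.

Wien's displacement law: λ_max = b/T = (2.898×10⁻³ m·K)/(857.8 K) = 3.378×10⁻⁶ m.
That is 3.38 μm, in the infrared range.

λ_max ≈ 3.38 μm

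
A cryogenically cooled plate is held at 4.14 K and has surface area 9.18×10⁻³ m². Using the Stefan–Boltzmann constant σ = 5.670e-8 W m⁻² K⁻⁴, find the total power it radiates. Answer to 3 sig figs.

P ≈ 1.53×10⁻⁷ W

Area A = 9.18×10⁻³ m².
P = σAT⁴ = 5.670×10⁻⁸ × 9.18×10⁻³ × (4.14)⁴ = 1.53×10⁻⁷ W.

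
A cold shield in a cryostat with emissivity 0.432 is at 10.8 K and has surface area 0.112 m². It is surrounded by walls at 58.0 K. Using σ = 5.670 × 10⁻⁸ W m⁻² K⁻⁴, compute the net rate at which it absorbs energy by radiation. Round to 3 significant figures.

Net gain ≈ 0.0310 W

Area A = 0.112 m².
Net radiated power P_net = εσA(T⁴ − T₀⁴) = 0.432×5.670×10⁻⁸×0.112×(10.8⁴ − 58.0⁴).
T⁴ − T₀⁴ = 13604.9 − 1.13165×10⁷ = -1.13029×10⁷ K⁴, so P_net = -0.0310 W — negative, meaning a net gain of 0.0310 W.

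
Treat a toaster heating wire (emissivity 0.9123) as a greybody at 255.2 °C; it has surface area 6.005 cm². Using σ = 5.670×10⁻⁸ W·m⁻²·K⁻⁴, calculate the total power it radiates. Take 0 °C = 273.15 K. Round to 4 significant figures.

P ≈ 2.421 W

T = 255.2 °C + 273.15 = 528.35 K.
Area A = 6.005 cm² = 6.005×10⁻⁴ m².
P = εσAT⁴ = 0.9123 × 5.670×10⁻⁸ × 6.005×10⁻⁴ × (528.35)⁴ = 2.421 W.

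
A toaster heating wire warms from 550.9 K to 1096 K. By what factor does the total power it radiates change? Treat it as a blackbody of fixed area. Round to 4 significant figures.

P ∝ T⁴, so P₂/P₁ = (T₂/T₁)⁴ = (1096/550.9)⁴ = (1.98947)⁴ = 15.67.

P₂/P₁ ≈ 15.67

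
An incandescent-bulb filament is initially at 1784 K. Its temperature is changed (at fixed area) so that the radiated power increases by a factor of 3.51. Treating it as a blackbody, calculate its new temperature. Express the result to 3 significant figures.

T₂ ≈ 2.44×10³ K

P ∝ T⁴, so T₂/T₁ = (P₂/P₁)^(1/4) = (3.51)^(1/4) = 1.36876.
T₂ = 1784 × 1.36876 = 2.44×10³ K.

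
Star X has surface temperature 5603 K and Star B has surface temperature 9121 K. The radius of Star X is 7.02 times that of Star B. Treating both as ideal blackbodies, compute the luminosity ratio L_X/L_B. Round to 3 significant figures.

L ∝ R²T⁴, so L_X/L_B = (R_X/R_B)²(T_X/T_B)⁴ = (7.02)² × (5603/9121)⁴ = 49.2804 × 0.142401 = 7.02.

L_X/L_B ≈ 7.02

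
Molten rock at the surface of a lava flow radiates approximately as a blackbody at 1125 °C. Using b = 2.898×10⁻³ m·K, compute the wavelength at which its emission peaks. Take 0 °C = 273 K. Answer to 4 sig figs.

λ_max ≈ 2.073 μm

T = 1125 °C + 273 = 1398 K.
Wien's displacement law: λ_max = b/T = (2.898×10⁻³ m·K)/(1398 K) = 2.0730×10⁻⁶ m.
That is 2.073 μm, in the infrared range.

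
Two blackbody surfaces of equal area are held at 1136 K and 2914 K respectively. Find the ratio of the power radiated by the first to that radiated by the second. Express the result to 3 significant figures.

With equal areas, P₁/P₂ = (T₁/T₂)⁴ = (1136/2914)⁴ = 0.0231.

P₁/P₂ ≈ 0.0231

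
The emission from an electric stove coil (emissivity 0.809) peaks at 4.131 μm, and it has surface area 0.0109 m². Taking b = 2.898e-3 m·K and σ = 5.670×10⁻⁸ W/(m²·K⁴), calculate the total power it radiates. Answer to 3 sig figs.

Wien's law: T = b/λ_max = 2.898×10⁻³/4.131×10⁻⁶ = 701.525 K.
Area A = 0.0109 m².
Then P = εσAT⁴ = 0.809×5.670×10⁻⁸×0.0109×(701.525)⁴ = 121 W.

P ≈ 121 W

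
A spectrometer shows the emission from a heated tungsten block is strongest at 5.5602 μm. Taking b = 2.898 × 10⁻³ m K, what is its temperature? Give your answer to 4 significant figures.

T ≈ 521.2 K

Wien's law gives T = b/λ_max = (2.898×10⁻³ m·K)/(5.5602×10⁻⁶ m) = 521.2 K.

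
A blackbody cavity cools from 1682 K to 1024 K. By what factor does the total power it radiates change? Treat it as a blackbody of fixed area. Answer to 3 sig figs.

P₂/P₁ ≈ 0.137

P ∝ T⁴, so P₂/P₁ = (T₂/T₁)⁴ = (1024/1682)⁴ = (0.608799)⁴ = 0.137.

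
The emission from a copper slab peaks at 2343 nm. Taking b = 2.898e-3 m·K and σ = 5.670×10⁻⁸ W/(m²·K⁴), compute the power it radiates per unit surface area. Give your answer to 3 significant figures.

Wien's law: T = b/λ_max = 2.898×10⁻³/2.343×10⁻⁶ = 1236.88 K.
Then I = σT⁴ = 5.670×10⁻⁸×(1236.88)⁴ = 1.33×10⁵ W/m².

I ≈ 1.33×10⁵ W/m²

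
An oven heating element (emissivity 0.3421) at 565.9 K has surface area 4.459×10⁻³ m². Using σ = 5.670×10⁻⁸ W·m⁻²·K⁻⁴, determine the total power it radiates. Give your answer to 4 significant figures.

Area A = 4.459×10⁻³ m².
P = εσAT⁴ = 0.3421 × 5.670×10⁻⁸ × 4.459×10⁻³ × (565.9)⁴ = 8.870 W.

P ≈ 8.870 W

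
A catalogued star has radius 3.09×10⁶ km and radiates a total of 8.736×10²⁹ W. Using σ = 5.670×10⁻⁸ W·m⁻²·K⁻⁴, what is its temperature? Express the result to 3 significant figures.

T ≈ 1.89×10⁴ K

Surface area A = 4πR² = 4π(3.09×10⁹ m)² = 1.19985×10²⁰ m².
P = σAT⁴ ⇒ T = (P/(σA))^(1/4) = (8.736×10²⁹/(5.670×10⁻⁸×1.19985×10²⁰))^(1/4) = 1.89×10⁴ K.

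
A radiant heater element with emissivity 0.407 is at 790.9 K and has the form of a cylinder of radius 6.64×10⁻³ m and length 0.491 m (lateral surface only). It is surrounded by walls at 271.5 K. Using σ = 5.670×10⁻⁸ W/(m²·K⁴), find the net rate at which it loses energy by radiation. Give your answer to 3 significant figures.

Net loss ≈ 182 W

Lateral area A = 2πrL = 2π×6.64×10⁻³×0.491 = 0.0204847 m².
Net radiated power P_net = εσA(T⁴ − T₀⁴) = 0.407×5.670×10⁻⁸×0.0204847×(790.9⁴ − 271.5⁴).
T⁴ − T₀⁴ = 3.91279×10¹¹ − 5.43350×10⁹ = 3.85846×10¹¹ K⁴, so P_net = 182 W.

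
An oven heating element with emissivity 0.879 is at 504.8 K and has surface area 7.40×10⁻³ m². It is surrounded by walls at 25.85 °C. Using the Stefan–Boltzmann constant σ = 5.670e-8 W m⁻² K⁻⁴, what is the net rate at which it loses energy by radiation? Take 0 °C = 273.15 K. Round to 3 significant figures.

Net loss ≈ 21.0 W

Surroundings: T = 25.85 °C + 273.15 = 299.00 K.
Area A = 7.40×10⁻³ m².
Net radiated power P_net = εσA(T⁴ − T₀⁴) = 0.879×5.670×10⁻⁸×7.40×10⁻³×(504.8⁴ − 299.00⁴).
T⁴ − T₀⁴ = 6.49348×10¹⁰ − 7.99254×10⁹ = 5.69423×10¹⁰ K⁴, so P_net = 21.0 W.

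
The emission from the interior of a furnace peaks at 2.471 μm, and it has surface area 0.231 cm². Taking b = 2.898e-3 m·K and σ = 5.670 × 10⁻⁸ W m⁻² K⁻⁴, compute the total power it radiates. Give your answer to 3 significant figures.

P ≈ 2.48 W

Wien's law: T = b/λ_max = 2.898×10⁻³/2.471×10⁻⁶ = 1172.80 K.
Area A = 0.231 cm² = 2.31×10⁻⁵ m².
Then P = σAT⁴ = 5.670×10⁻⁸×2.31×10⁻⁵×(1172.80)⁴ = 2.48 W.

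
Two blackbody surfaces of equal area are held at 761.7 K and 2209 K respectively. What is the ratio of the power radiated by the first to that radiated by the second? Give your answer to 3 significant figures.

With equal areas, P₁/P₂ = (T₁/T₂)⁴ = (761.7/2209)⁴ = 0.0141.

P₁/P₂ ≈ 0.0141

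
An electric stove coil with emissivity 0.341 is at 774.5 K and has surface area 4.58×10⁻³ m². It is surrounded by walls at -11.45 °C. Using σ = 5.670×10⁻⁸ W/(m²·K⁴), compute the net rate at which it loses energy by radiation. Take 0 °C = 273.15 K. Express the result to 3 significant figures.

Net loss ≈ 31.4 W

Surroundings: T = -11.45 °C + 273.15 = 261.70 K.
Area A = 4.58×10⁻³ m².
Net radiated power P_net = εσA(T⁴ − T₀⁴) = 0.341×5.670×10⁻⁸×4.58×10⁻³×(774.5⁴ − 261.70⁴).
T⁴ − T₀⁴ = 3.59820×10¹¹ − 4.69045×10⁹ = 3.55130×10¹¹ K⁴, so P_net = 31.4 W.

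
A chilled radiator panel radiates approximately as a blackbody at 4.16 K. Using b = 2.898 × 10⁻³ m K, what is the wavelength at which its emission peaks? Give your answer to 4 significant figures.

λ_max ≈ 0.6966 mm

Wien's displacement law: λ_max = b/T = (2.898×10⁻³ m·K)/(4.16 K) = 6.9663×10⁻⁴ m.
That is 0.6966 mm, in the infrared range.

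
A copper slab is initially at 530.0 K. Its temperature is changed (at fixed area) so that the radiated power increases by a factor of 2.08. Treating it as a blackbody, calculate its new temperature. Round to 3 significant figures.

T₂ ≈ 636 K

P ∝ T⁴, so T₂/T₁ = (P₂/P₁)^(1/4) = (2.08)^(1/4) = 1.20092.
T₂ = 530.0 × 1.20092 = 636 K.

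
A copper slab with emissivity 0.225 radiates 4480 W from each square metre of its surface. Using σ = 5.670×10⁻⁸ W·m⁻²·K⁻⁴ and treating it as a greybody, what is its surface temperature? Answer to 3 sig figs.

T ≈ 770 K

I = εσT⁴, so T = (I/εσ)^(1/4) = (4480/(0.225×5.670×10⁻⁸))^(1/4) = 770 K.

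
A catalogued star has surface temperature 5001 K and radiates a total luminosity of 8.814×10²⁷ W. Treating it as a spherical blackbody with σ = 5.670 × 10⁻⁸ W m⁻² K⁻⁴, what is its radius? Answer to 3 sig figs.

R ≈ 4.45×10⁹ m

L = 4πR²σT⁴ ⇒ R = √(L/(4πσT⁴)).
σT⁴ = 3.54659×10⁷ W/m², so R = √(8.814×10²⁷/(4π×3.54659×10⁷)) = 4.45×10⁹ m.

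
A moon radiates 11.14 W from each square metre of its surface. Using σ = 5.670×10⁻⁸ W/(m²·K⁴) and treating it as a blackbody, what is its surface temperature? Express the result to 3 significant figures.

I = σT⁴, so T = (I/σ)^(1/4) = (11.14/(5.670×10⁻⁸))^(1/4) = 118 K.

T ≈ 118 K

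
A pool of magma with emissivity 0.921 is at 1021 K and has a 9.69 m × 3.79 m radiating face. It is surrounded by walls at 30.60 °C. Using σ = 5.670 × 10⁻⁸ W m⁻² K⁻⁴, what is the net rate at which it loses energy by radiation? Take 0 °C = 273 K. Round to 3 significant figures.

Net loss ≈ 2.07×10⁶ W

Surroundings: T = 30.60 °C + 273 = 303.60 K.
Area A = 9.69 × 3.79 = 36.7251 m².
Net radiated power P_net = εσA(T⁴ − T₀⁴) = 0.921×5.670×10⁻⁸×36.7251×(1021⁴ − 303.60⁴).
T⁴ − T₀⁴ = 1.08668×10¹² − 8.49585×10⁹ = 1.07818×10¹² K⁴, so P_net = 2.07×10⁶ W.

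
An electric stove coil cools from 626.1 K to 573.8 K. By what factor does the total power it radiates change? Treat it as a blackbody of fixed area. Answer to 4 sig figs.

P ∝ T⁴, so P₂/P₁ = (T₂/T₁)⁴ = (573.8/626.1)⁴ = (0.916467)⁴ = 0.7055.

P₂/P₁ ≈ 0.7055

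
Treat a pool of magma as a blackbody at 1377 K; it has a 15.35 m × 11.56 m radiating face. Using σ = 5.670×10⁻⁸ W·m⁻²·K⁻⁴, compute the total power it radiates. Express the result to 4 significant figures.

Area A = 15.35 × 11.56 = 177.446 m².
P = σAT⁴ = 5.670×10⁻⁸ × 177.446 × (1377)⁴ = 3.617×10⁷ W.

P ≈ 3.617×10⁷ W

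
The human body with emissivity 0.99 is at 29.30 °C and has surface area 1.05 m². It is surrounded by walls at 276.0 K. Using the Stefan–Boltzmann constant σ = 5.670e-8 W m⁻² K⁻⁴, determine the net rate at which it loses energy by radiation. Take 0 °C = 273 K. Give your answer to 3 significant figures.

T = 29.30 °C + 273 = 302.30 K.
Area A = 1.05 m².
Net radiated power P_net = εσA(T⁴ − T₀⁴) = 0.99×5.670×10⁻⁸×1.05×(302.30⁴ − 276.0⁴).
T⁴ − T₀⁴ = 8.35127×10⁹ − 5.80278×10⁹ = 2.54849×10⁹ K⁴, so P_net = 150 W.

Net loss ≈ 150 W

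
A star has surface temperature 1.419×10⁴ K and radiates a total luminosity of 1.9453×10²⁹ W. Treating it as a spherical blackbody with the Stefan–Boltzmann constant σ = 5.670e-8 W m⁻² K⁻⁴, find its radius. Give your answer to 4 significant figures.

R ≈ 2.595×10⁹ m

L = 4πR²σT⁴ ⇒ R = √(L/(4πσT⁴)).
σT⁴ = 2.29886×10⁹ W/m², so R = √(1.9453×10²⁹/(4π×2.29886×10⁹)) = 2.595×10⁹ m.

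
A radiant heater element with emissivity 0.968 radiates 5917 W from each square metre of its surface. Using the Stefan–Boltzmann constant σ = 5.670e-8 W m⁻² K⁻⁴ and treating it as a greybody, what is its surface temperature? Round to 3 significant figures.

I = εσT⁴, so T = (I/εσ)^(1/4) = (5917/(0.968×5.670×10⁻⁸))^(1/4) = 573 K.

T ≈ 573 K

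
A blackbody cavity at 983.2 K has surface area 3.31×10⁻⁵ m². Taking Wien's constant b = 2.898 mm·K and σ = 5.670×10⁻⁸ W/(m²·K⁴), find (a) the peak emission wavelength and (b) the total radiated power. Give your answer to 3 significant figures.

(a) λ_max = b/T = 2.898×10⁻³/983.2 = 2.948×10⁻⁶ m = 2.95 μm.
Area A = 3.31×10⁻⁵ m².
(b) P = σAT⁴ = 5.670×10⁻⁸×3.31×10⁻⁵×(983.2)⁴ = 1.75 W.

λ_max ≈ 2.95 μm; P ≈ 1.75 W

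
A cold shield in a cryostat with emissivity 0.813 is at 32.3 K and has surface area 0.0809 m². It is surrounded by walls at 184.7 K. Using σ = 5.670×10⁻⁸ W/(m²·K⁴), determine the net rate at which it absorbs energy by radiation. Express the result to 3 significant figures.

Area A = 0.0809 m².
Net radiated power P_net = εσA(T⁴ − T₀⁴) = 0.813×5.670×10⁻⁸×0.0809×(32.3⁴ − 184.7⁴).
T⁴ − T₀⁴ = 1.08845×10⁶ − 1.16377×10⁹ = -1.16268×10⁹ K⁴, so P_net = -4.34 W — negative, meaning a net gain of 4.34 W.

Net gain ≈ 4.34 W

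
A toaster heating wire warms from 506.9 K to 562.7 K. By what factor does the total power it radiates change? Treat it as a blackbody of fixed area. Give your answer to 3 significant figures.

P₂/P₁ ≈ 1.52

P ∝ T⁴, so P₂/P₁ = (T₂/T₁)⁴ = (562.7/506.9)⁴ = (1.11008)⁴ = 1.52.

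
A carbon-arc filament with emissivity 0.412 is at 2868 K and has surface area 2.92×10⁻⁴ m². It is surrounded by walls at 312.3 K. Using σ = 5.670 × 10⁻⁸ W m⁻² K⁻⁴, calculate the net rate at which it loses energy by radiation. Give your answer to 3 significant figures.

Net loss ≈ 461 W

Area A = 2.92×10⁻⁴ m².
Net radiated power P_net = εσA(T⁴ − T₀⁴) = 0.412×5.670×10⁻⁸×2.92×10⁻⁴×(2868⁴ − 312.3⁴).
T⁴ − T₀⁴ = 6.76576×10¹³ − 9.51235×10⁹ = 6.76481×10¹³ K⁴, so P_net = 461 W.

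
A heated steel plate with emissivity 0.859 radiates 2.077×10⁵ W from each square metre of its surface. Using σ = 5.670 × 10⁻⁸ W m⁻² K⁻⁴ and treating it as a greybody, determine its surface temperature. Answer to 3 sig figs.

I = εσT⁴, so T = (I/εσ)^(1/4) = (2.077×10⁵/(0.859×5.670×10⁻⁸))^(1/4) = 1.44×10³ K.

T ≈ 1.44×10³ K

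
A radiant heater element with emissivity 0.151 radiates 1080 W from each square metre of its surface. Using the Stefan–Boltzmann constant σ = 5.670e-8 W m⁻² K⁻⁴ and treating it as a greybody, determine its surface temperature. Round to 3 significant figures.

T ≈ 596 K

I = εσT⁴, so T = (I/εσ)^(1/4) = (1080/(0.151×5.670×10⁻⁸))^(1/4) = 596 K.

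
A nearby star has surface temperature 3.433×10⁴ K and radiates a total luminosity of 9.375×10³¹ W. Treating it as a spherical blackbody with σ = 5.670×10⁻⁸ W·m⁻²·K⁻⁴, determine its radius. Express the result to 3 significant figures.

L = 4πR²σT⁴ ⇒ R = √(L/(4πσT⁴)).
σT⁴ = 7.87550×10¹⁰ W/m², so R = √(9.375×10³¹/(4π×7.87550×10¹⁰)) = 9.73×10⁹ m.

R ≈ 9.73×10⁹ m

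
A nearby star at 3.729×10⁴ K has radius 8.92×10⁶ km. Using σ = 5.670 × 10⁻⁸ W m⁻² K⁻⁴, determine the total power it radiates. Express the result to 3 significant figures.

Surface area A = 4πR² = 4π(8.92×10⁹ m)² = 9.99861×10²⁰ m².
P = σAT⁴ = 5.670×10⁻⁸ × 9.99861×10²⁰ × (3.729×10⁴)⁴ = 1.10×10³² W.

P ≈ 1.10×10³² W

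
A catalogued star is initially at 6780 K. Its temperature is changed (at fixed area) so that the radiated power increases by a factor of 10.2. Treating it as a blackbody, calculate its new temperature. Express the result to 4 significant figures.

T₂ ≈ 1.212×10⁴ K

P ∝ T⁴, so T₂/T₁ = (P₂/P₁)^(1/4) = (10.2)^(1/4) = 1.78710.
T₂ = 6780 × 1.78710 = 1.212×10⁴ K.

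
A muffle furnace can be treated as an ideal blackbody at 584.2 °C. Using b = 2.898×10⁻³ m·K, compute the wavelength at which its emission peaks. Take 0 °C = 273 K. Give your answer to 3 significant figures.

T = 584.2 °C + 273 = 857.2 K.
Wien's displacement law: λ_max = b/T = (2.898×10⁻³ m·K)/(857.2 K) = 3.381×10⁻⁶ m.
That is 3.38 μm, in the infrared range.

λ_max ≈ 3.38 μm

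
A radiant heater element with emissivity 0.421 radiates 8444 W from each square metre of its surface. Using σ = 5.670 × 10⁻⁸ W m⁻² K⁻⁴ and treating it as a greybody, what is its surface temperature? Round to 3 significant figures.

T ≈ 771 K

I = εσT⁴, so T = (I/εσ)^(1/4) = (8444/(0.421×5.670×10⁻⁸))^(1/4) = 771 K.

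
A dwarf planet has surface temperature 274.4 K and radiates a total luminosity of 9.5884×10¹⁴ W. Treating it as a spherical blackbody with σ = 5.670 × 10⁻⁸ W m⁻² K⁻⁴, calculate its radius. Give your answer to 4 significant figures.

L = 4πR²σT⁴ ⇒ R = √(L/(4πσT⁴)).
σT⁴ = 321.454 W/m², so R = √(9.5884×10¹⁴/(4π×321.454)) = 4.872×10⁵ m.

R ≈ 4.872×10⁵ m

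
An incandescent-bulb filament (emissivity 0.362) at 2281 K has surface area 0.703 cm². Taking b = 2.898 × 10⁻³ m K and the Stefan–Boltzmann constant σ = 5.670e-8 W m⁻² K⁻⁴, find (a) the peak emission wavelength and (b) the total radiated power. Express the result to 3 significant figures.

(a) λ_max = b/T = 2.898×10⁻³/2281 = 1.270×10⁻⁶ m = 1.27×10³ nm.
Area A = 0.703 cm² = 7.03×10⁻⁵ m².
(b) P = εσAT⁴ = 0.362×5.670×10⁻⁸×7.03×10⁻⁵×(2281)⁴ = 39.1 W.

λ_max ≈ 1.27×10³ nm; P ≈ 39.1 W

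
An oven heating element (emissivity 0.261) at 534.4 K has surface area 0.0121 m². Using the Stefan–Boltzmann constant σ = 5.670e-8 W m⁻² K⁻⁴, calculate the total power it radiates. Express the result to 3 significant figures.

Area A = 0.0121 m².
P = εσAT⁴ = 0.261 × 5.670×10⁻⁸ × 0.0121 × (534.4)⁴ = 14.6 W.

P ≈ 14.6 W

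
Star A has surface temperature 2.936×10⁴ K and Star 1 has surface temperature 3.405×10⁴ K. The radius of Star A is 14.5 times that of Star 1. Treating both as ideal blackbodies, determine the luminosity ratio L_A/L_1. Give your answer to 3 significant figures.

L_A/L_1 ≈ 116

L ∝ R²T⁴, so L_A/L_1 = (R_A/R_1)²(T_A/T_1)⁴ = (14.5)² × (2.936×10⁴/3.405×10⁴)⁴ = 210.25 × 0.552784 = 116.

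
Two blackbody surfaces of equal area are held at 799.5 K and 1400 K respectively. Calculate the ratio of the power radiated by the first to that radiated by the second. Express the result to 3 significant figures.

With equal areas, P₁/P₂ = (T₁/T₂)⁴ = (799.5/1400)⁴ = 0.106.

P₁/P₂ ≈ 0.106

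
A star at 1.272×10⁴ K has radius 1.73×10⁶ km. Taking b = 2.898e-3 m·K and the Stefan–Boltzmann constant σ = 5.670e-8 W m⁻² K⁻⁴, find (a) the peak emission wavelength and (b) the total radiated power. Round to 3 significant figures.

λ_max ≈ 228 nm; P ≈ 5.58×10²⁸ W

(a) λ_max = b/T = 2.898×10⁻³/1.272×10⁴ = 2.278×10⁻⁷ m = 228 nm.
Surface area A = 4πR² = 4π(1.73×10⁹ m)² = 3.76099×10¹⁹ m².
(b) P = σAT⁴ = 5.670×10⁻⁸×3.76099×10¹⁹×(1.272×10⁴)⁴ = 5.58×10²⁸ W.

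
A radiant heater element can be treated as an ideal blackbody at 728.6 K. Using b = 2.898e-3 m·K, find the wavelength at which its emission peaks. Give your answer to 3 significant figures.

λ_max ≈ 3.98 μm

Wien's displacement law: λ_max = b/T = (2.898×10⁻³ m·K)/(728.6 K) = 3.977×10⁻⁶ m.
That is 3.98 μm, in the infrared range.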